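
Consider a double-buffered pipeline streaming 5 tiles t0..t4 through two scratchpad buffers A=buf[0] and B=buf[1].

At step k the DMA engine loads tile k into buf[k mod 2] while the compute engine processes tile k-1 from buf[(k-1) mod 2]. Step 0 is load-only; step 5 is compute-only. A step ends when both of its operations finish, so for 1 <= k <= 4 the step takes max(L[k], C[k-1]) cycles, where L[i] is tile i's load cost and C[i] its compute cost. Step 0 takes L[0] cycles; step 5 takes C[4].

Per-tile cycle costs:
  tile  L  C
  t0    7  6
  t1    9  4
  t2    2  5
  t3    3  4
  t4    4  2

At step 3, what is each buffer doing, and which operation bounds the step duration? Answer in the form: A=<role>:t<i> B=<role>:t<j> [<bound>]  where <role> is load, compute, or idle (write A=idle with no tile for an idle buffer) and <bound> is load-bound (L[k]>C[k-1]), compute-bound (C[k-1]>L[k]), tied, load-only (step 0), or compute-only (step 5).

  0. 7=7c; end=7; A:t0 B:-
  1. max(9,6)=9c; end=16; A:t0 B:t1
  2. max(2,4)=4c; end=20; A:t2 B:t1
  3. max(3,5)=5c; end=25; A:t2 B:t3
  4. max(4,4)=4c; end=29; A:t4 B:t3
  5. 2=2c; end=31; A:t4 B:t3

step 3: A=compute:t2 B=load:t3 [compute-bound]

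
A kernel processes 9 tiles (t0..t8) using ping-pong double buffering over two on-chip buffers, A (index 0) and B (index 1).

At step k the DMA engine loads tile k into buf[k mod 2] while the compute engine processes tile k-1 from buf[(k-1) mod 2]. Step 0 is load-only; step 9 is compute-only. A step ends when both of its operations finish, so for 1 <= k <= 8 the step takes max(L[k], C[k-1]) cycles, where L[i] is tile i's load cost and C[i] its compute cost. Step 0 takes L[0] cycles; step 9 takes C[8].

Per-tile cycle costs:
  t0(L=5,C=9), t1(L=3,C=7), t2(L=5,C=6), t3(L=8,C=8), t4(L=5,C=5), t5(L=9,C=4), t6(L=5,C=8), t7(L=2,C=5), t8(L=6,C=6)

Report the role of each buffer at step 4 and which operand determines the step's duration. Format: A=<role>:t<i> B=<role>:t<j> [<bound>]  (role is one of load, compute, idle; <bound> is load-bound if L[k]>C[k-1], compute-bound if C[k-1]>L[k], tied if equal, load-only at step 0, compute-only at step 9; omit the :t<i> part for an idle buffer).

step 0: L[0]=5 → dur=5, Σ=5 | A=load:t0 B=idle [load-only]
step 1: L[1]=3 C[0]=9 → dur=9, Σ=14 | A=compute:t0 B=load:t1 [compute-bound]
step 2: L[2]=5 C[1]=7 → dur=7, Σ=21 | A=load:t2 B=compute:t1 [compute-bound]
step 3: L[3]=8 C[2]=6 → dur=8, Σ=29 | A=compute:t2 B=load:t3 [load-bound]
step 4: L[4]=5 C[3]=8 → dur=8, Σ=37 | A=load:t4 B=compute:t3 [compute-bound]
step 5: L[5]=9 C[4]=5 → dur=9, Σ=46 | A=compute:t4 B=load:t5 [load-bound]
step 6: L[6]=5 C[5]=4 → dur=5, Σ=51 | A=load:t6 B=compute:t5 [load-bound]
step 7: L[7]=2 C[6]=8 → dur=8, Σ=59 | A=compute:t6 B=load:t7 [compute-bound]
step 8: L[8]=6 C[7]=5 → dur=6, Σ=65 | A=load:t8 B=compute:t7 [load-bound]
step 9: C[8]=6 → dur=6, Σ=71 | A=compute:t8 B=idle [compute-only]

step 4: A=load:t4 B=compute:t3 [compute-bound]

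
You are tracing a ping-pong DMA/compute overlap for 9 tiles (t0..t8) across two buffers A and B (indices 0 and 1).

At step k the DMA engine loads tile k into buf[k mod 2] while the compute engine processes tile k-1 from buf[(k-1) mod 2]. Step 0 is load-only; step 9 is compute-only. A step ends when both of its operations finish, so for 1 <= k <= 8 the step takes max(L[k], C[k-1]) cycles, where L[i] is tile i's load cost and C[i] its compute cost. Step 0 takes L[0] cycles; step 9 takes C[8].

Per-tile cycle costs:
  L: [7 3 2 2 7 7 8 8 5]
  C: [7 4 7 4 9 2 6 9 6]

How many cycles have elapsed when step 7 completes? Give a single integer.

  0. 7=7c; end=7; A:t0 B:-
  1. max(3,7)=7c; end=14; A:t0 B:t1
  2. max(2,4)=4c; end=18; A:t2 B:t1
  3. max(2,7)=7c; end=25; A:t2 B:t3
  4. max(7,4)=7c; end=32; A:t4 B:t3
  5. max(7,9)=9c; end=41; A:t4 B:t5
  6. max(8,2)=8c; end=49; A:t6 B:t5
  7. max(8,6)=8c; end=57; A:t6 B:t7
  8. max(5,9)=9c; end=66; A:t8 B:t7
  9. 6=6c; end=72; A:t8 B:t7

end_cycle[7] = 57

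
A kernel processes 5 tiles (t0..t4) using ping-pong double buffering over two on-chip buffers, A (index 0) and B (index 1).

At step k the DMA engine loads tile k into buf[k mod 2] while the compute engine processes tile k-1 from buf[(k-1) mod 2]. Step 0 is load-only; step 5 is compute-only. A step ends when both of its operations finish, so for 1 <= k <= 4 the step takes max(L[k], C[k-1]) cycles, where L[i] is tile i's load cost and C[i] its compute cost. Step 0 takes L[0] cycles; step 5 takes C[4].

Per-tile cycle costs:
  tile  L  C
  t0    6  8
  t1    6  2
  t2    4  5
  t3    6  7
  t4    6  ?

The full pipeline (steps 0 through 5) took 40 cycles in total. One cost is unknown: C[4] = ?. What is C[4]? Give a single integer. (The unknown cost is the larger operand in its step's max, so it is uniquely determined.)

step 0 = dur = L[0]=6 = 6
step 1 = dur = max(L[1]=6, C[0]=8) = 8
step 2 = dur = max(L[2]=4, C[1]=2) = 4
step 3 = dur = max(L[3]=6, C[2]=5) = 6
step 4 = dur = max(L[4]=6, C[3]=7) = 7
step 5 = dur = C[4]=? = C[4]  (unknown; binding)
sum of known step durations = 31
dur[5] = total - known = 40 - 31 = 9
C[4] is the binding max in step 5, so C[4] = dur[5] = 9

C[4] = 9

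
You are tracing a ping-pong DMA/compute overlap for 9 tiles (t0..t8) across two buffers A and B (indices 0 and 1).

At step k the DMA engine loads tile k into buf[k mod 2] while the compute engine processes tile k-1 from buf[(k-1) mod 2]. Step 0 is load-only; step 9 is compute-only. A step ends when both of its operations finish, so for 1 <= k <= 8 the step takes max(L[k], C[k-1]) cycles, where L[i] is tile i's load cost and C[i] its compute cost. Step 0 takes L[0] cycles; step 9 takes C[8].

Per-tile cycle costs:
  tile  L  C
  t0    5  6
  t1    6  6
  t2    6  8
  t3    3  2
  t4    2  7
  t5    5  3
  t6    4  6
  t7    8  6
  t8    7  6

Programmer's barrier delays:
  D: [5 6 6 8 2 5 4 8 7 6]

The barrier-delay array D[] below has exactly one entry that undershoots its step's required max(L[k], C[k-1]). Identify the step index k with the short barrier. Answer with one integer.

step 0: need L[0]=5 = 5; D[0]=5 ok
step 1: need max(L[1]=6,C[0]=6) = 6; D[1]=6 ok
step 2: need max(L[2]=6,C[1]=6) = 6; D[2]=6 ok
step 3: need max(L[3]=3,C[2]=8) = 8; D[3]=8 ok
step 4: need max(L[4]=2,C[3]=2) = 2; D[4]=2 ok
step 5: need max(L[5]=5,C[4]=7) = 7; D[5]=5 SHORT
step 6: need max(L[6]=4,C[5]=3) = 4; D[6]=4 ok
step 7: need max(L[7]=8,C[6]=6) = 8; D[7]=8 ok
step 8: need max(L[8]=7,C[7]=6) = 7; D[8]=7 ok
step 9: need C[8]=6 = 6; D[9]=6 ok

hazard at step 5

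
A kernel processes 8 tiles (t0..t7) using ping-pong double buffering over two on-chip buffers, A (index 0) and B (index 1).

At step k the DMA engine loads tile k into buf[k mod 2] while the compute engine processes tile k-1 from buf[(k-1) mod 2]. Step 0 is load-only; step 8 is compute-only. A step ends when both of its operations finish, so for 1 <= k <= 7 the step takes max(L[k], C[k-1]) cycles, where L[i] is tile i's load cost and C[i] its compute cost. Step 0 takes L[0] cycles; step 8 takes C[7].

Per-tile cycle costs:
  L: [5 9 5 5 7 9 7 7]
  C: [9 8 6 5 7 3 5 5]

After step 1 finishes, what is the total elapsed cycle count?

end_cycle[1] = 14

step 0: L[0]=5 → dur=5, Σ=5 | A=load:t0 B=idle [load-only]
step 1: L[1]=9 C[0]=9 → dur=9, Σ=14 | A=compute:t0 B=load:t1 [tied]
step 2: L[2]=5 C[1]=8 → dur=8, Σ=22 | A=load:t2 B=compute:t1 [compute-bound]
step 3: L[3]=5 C[2]=6 → dur=6, Σ=28 | A=compute:t2 B=load:t3 [compute-bound]
step 4: L[4]=7 C[3]=5 → dur=7, Σ=35 | A=load:t4 B=compute:t3 [load-bound]
step 5: L[5]=9 C[4]=7 → dur=9, Σ=44 | A=compute:t4 B=load:t5 [load-bound]
step 6: L[6]=7 C[5]=3 → dur=7, Σ=51 | A=load:t6 B=compute:t5 [load-bound]
step 7: L[7]=7 C[6]=5 → dur=7, Σ=58 | A=compute:t6 B=load:t7 [load-bound]
step 8: C[7]=5 → dur=5, Σ=63 | A=idle B=compute:t7 [compute-only]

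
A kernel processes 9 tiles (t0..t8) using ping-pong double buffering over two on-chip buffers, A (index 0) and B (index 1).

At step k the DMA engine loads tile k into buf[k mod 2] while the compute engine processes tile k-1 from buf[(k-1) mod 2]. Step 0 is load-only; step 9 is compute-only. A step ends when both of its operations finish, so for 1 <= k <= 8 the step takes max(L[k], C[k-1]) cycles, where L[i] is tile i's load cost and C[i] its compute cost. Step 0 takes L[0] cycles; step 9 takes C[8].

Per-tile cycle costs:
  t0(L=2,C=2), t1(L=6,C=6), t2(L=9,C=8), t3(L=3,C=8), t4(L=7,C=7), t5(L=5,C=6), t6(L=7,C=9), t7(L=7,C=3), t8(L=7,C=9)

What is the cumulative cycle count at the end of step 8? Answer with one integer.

  0. 2=2c; end=2; A:t0 B:-
  1. max(6,2)=6c; end=8; A:t0 B:t1
  2. max(9,6)=9c; end=17; A:t2 B:t1
  3. max(3,8)=8c; end=25; A:t2 B:t3
  4. max(7,8)=8c; end=33; A:t4 B:t3
  5. max(5,7)=7c; end=40; A:t4 B:t5
  6. max(7,6)=7c; end=47; A:t6 B:t5
  7. max(7,9)=9c; end=56; A:t6 B:t7
  8. max(7,3)=7c; end=63; A:t8 B:t7
  9. 9=9c; end=72; A:t8 B:t7

end_cycle[8] = 63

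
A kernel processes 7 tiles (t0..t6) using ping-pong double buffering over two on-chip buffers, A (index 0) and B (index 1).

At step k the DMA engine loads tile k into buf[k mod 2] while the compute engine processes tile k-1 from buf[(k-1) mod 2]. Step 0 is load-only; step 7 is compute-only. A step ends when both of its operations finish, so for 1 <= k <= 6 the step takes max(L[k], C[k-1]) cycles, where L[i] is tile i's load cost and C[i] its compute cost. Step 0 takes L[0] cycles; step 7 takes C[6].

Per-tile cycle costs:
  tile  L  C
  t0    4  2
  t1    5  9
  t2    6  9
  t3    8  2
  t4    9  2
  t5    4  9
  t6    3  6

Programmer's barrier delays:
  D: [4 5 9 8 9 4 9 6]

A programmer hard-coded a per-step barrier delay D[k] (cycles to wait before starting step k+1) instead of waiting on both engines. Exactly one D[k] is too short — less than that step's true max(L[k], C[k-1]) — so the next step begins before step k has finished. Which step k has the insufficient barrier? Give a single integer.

hazard at step 3

k=0 barrier L[0]=4→4c, D[0]=4 ok
k=1 barrier max(L[1]=5,C[0]=2)→5c, D[1]=5 ok
k=2 barrier max(L[2]=6,C[1]=9)→9c, D[2]=9 ok
k=3 barrier max(L[3]=8,C[2]=9)→9c, D[3]=8 SHORT
k=4 barrier max(L[4]=9,C[3]=2)→9c, D[4]=9 ok
k=5 barrier max(L[5]=4,C[4]=2)→4c, D[5]=4 ok
k=6 barrier max(L[6]=3,C[5]=9)→9c, D[6]=9 ok
k=7 barrier C[6]=6→6c, D[7]=6 ok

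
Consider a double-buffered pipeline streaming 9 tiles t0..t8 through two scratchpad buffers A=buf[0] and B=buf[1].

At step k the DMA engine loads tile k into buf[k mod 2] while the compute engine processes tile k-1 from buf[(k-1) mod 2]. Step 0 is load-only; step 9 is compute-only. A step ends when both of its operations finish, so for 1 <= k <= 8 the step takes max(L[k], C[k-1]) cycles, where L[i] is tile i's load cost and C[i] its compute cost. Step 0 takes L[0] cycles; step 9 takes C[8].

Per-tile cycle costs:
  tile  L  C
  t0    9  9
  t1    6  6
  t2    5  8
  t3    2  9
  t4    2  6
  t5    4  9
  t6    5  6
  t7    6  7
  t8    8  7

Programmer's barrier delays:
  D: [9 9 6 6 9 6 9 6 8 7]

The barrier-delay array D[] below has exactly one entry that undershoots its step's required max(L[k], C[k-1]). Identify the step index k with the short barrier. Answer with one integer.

hazard at step 3

step 0: need L[0]=9 = 9; D[0]=9 ok
step 1: need max(L[1]=6,C[0]=9) = 9; D[1]=9 ok
step 2: need max(L[2]=5,C[1]=6) = 6; D[2]=6 ok
step 3: need max(L[3]=2,C[2]=8) = 8; D[3]=6 SHORT
step 4: need max(L[4]=2,C[3]=9) = 9; D[4]=9 ok
step 5: need max(L[5]=4,C[4]=6) = 6; D[5]=6 ok
step 6: need max(L[6]=5,C[5]=9) = 9; D[6]=9 ok
step 7: need max(L[7]=6,C[6]=6) = 6; D[7]=6 ok
step 8: need max(L[8]=8,C[7]=7) = 8; D[8]=8 ok
step 9: need C[8]=7 = 7; D[9]=7 ok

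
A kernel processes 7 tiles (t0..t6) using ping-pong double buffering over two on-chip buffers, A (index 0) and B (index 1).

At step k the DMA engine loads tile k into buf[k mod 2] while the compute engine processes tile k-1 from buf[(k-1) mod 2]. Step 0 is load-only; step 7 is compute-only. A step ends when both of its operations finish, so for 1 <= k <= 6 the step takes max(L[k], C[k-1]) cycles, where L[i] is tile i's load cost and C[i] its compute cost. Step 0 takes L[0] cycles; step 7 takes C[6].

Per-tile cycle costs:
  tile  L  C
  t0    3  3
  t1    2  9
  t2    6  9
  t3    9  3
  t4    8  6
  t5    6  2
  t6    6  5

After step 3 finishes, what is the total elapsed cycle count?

end_cycle[3] = 24

  0. 3=3c; end=3; A:t0 B:-
  1. max(2,3)=3c; end=6; A:t0 B:t1
  2. max(6,9)=9c; end=15; A:t2 B:t1
  3. max(9,9)=9c; end=24; A:t2 B:t3
  4. max(8,3)=8c; end=32; A:t4 B:t3
  5. max(6,6)=6c; end=38; A:t4 B:t5
  6. max(6,2)=6c; end=44; A:t6 B:t5
  7. 5=5c; end=49; A:t6 B:t5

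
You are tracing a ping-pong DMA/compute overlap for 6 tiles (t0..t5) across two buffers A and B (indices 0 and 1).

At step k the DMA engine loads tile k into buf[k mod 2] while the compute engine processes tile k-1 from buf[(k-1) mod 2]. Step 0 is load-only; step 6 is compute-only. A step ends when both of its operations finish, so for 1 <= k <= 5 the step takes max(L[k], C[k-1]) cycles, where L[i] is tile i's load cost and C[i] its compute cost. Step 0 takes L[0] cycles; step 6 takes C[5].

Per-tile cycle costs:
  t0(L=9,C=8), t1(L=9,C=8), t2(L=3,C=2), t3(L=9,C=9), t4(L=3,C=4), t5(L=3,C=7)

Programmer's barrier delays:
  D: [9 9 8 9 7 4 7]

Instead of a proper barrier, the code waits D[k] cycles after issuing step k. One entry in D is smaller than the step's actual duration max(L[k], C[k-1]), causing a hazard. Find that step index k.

hazard at step 4

step 0: need L[0]=9 = 9; D[0]=9 ok
step 1: need max(L[1]=9,C[0]=8) = 9; D[1]=9 ok
step 2: need max(L[2]=3,C[1]=8) = 8; D[2]=8 ok
step 3: need max(L[3]=9,C[2]=2) = 9; D[3]=9 ok
step 4: need max(L[4]=3,C[3]=9) = 9; D[4]=7 SHORT
step 5: need max(L[5]=3,C[4]=4) = 4; D[5]=4 ok
step 6: need C[5]=7 = 7; D[6]=7 ok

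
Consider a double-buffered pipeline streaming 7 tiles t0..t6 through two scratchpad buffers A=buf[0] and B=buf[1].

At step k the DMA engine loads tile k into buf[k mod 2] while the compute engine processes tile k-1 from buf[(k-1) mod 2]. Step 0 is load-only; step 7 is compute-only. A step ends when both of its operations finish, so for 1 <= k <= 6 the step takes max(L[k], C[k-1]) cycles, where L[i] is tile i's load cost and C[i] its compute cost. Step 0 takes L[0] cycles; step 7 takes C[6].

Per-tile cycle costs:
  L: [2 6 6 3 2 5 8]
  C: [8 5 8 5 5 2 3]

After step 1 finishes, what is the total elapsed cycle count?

step 0: L[0]=2 → dur=2, Σ=2 | A=load:t0 B=idle [load-only]
step 1: L[1]=6 C[0]=8 → dur=8, Σ=10 | A=compute:t0 B=load:t1 [compute-bound]
step 2: L[2]=6 C[1]=5 → dur=6, Σ=16 | A=load:t2 B=compute:t1 [load-bound]
step 3: L[3]=3 C[2]=8 → dur=8, Σ=24 | A=compute:t2 B=load:t3 [compute-bound]
step 4: L[4]=2 C[3]=5 → dur=5, Σ=29 | A=load:t4 B=compute:t3 [compute-bound]
step 5: L[5]=5 C[4]=5 → dur=5, Σ=34 | A=compute:t4 B=load:t5 [tied]
step 6: L[6]=8 C[5]=2 → dur=8, Σ=42 | A=load:t6 B=compute:t5 [load-bound]
step 7: C[6]=3 → dur=3, Σ=45 | A=compute:t6 B=idle [compute-only]

end_cycle[1] = 10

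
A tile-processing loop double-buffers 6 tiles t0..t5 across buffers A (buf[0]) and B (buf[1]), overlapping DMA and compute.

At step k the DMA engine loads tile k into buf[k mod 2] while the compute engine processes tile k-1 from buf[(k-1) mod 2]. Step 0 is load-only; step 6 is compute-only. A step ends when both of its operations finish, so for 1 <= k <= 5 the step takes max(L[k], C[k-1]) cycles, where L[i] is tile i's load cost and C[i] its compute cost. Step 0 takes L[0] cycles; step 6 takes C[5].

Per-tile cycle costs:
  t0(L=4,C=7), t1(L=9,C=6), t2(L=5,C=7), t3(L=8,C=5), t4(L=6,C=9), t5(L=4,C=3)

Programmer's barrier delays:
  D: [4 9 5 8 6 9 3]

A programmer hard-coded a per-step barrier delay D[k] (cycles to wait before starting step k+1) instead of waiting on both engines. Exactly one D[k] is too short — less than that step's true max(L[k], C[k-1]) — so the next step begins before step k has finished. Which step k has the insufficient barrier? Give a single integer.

step 0: need L[0]=4 = 4; D[0]=4 ok
step 1: need max(L[1]=9,C[0]=7) = 9; D[1]=9 ok
step 2: need max(L[2]=5,C[1]=6) = 6; D[2]=5 SHORT
step 3: need max(L[3]=8,C[2]=7) = 8; D[3]=8 ok
step 4: need max(L[4]=6,C[3]=5) = 6; D[4]=6 ok
step 5: need max(L[5]=4,C[4]=9) = 9; D[5]=9 ok
step 6: need C[5]=3 = 3; D[6]=3 ok

hazard at step 2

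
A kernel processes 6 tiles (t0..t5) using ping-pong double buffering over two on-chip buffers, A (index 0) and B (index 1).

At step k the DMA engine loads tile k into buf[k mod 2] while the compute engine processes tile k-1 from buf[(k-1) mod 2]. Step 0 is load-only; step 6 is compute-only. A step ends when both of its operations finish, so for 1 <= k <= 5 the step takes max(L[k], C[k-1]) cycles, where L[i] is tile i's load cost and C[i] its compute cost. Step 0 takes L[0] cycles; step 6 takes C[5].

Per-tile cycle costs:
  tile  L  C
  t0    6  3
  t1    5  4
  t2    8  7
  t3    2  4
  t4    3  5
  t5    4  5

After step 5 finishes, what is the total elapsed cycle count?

step 0: L[0]=6 → dur=6, Σ=6 | A=load:t0 B=idle [load-only]
step 1: L[1]=5 C[0]=3 → dur=5, Σ=11 | A=compute:t0 B=load:t1 [load-bound]
step 2: L[2]=8 C[1]=4 → dur=8, Σ=19 | A=load:t2 B=compute:t1 [load-bound]
step 3: L[3]=2 C[2]=7 → dur=7, Σ=26 | A=compute:t2 B=load:t3 [compute-bound]
step 4: L[4]=3 C[3]=4 → dur=4, Σ=30 | A=load:t4 B=compute:t3 [compute-bound]
step 5: L[5]=4 C[4]=5 → dur=5, Σ=35 | A=compute:t4 B=load:t5 [compute-bound]
step 6: C[5]=5 → dur=5, Σ=40 | A=idle B=compute:t5 [compute-only]

end_cycle[5] = 35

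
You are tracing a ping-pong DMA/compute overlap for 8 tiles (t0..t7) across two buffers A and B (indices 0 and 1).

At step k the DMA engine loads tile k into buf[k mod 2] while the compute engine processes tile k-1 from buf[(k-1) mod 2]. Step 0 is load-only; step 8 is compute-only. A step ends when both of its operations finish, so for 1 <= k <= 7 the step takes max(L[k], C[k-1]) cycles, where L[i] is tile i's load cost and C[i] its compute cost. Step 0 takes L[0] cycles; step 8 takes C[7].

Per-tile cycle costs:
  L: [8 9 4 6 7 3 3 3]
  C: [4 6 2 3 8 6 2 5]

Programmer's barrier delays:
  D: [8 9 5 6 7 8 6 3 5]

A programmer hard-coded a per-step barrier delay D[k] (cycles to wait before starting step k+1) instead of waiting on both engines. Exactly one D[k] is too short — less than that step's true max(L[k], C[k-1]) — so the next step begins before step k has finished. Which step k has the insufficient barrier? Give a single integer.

[0] required=L[0]=8=8 vs D=8 ok
[1] required=max(L[1]=9,C[0]=4)=9 vs D=9 ok
[2] required=max(L[2]=4,C[1]=6)=6 vs D=5 SHORT
[3] required=max(L[3]=6,C[2]=2)=6 vs D=6 ok
[4] required=max(L[4]=7,C[3]=3)=7 vs D=7 ok
[5] required=max(L[5]=3,C[4]=8)=8 vs D=8 ok
[6] required=max(L[6]=3,C[5]=6)=6 vs D=6 ok
[7] required=max(L[7]=3,C[6]=2)=3 vs D=3 ok
[8] required=C[7]=5=5 vs D=5 ok

hazard at step 2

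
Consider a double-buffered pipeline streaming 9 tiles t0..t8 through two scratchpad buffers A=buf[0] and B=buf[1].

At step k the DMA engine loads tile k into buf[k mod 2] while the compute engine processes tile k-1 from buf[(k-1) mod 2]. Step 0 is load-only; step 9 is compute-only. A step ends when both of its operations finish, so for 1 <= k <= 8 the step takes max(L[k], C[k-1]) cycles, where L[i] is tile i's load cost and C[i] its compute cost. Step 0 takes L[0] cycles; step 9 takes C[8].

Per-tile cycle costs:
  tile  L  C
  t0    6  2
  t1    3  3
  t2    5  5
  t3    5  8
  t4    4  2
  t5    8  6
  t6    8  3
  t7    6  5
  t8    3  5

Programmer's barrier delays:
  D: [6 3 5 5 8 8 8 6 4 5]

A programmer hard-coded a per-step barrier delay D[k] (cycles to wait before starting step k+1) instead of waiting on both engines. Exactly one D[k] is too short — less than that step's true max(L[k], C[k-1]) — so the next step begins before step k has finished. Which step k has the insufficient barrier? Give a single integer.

step 0: need L[0]=6 = 6; D[0]=6 ok
step 1: need max(L[1]=3,C[0]=2) = 3; D[1]=3 ok
step 2: need max(L[2]=5,C[1]=3) = 5; D[2]=5 ok
step 3: need max(L[3]=5,C[2]=5) = 5; D[3]=5 ok
step 4: need max(L[4]=4,C[3]=8) = 8; D[4]=8 ok
step 5: need max(L[5]=8,C[4]=2) = 8; D[5]=8 ok
step 6: need max(L[6]=8,C[5]=6) = 8; D[6]=8 ok
step 7: need max(L[7]=6,C[6]=3) = 6; D[7]=6 ok
step 8: need max(L[8]=3,C[7]=5) = 5; D[8]=4 SHORT
step 9: need C[8]=5 = 5; D[9]=5 ok

hazard at step 8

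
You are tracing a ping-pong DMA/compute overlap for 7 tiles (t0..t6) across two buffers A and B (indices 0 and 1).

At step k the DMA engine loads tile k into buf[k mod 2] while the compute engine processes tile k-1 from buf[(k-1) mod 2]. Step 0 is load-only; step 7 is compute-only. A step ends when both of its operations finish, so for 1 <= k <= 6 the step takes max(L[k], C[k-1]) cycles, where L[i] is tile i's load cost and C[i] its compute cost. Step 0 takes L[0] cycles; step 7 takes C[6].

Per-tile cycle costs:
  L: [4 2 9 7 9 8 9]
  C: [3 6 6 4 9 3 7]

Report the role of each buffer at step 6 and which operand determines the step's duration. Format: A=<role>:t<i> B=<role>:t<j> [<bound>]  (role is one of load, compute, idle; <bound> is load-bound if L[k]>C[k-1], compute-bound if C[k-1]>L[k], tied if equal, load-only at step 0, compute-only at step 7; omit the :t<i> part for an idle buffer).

step 6: A=load:t6 B=compute:t5 [load-bound]

  0. 4=4c; end=4; A:t0 B:-
  1. max(2,3)=3c; end=7; A:t0 B:t1
  2. max(9,6)=9c; end=16; A:t2 B:t1
  3. max(7,6)=7c; end=23; A:t2 B:t3
  4. max(9,4)=9c; end=32; A:t4 B:t3
  5. max(8,9)=9c; end=41; A:t4 B:t5
  6. max(9,3)=9c; end=50; A:t6 B:t5
  7. 7=7c; end=57; A:t6 B:t5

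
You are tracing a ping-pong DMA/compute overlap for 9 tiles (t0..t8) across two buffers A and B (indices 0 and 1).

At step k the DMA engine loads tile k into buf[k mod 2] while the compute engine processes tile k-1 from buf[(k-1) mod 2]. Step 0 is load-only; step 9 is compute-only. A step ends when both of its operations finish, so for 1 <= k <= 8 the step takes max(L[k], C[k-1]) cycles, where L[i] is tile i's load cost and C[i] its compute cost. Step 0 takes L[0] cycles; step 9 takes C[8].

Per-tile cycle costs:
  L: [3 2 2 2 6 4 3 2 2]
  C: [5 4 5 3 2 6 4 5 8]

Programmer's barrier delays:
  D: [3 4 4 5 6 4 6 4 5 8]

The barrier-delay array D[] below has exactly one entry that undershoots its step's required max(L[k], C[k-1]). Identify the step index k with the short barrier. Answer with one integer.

step 0: need L[0]=3 = 3; D[0]=3 ok
step 1: need max(L[1]=2,C[0]=5) = 5; D[1]=4 SHORT
step 2: need max(L[2]=2,C[1]=4) = 4; D[2]=4 ok
step 3: need max(L[3]=2,C[2]=5) = 5; D[3]=5 ok
step 4: need max(L[4]=6,C[3]=3) = 6; D[4]=6 ok
step 5: need max(L[5]=4,C[4]=2) = 4; D[5]=4 ok
step 6: need max(L[6]=3,C[5]=6) = 6; D[6]=6 ok
step 7: need max(L[7]=2,C[6]=4) = 4; D[7]=4 ok
step 8: need max(L[8]=2,C[7]=5) = 5; D[8]=5 ok
step 9: need C[8]=8 = 8; D[9]=8 ok

hazard at step 1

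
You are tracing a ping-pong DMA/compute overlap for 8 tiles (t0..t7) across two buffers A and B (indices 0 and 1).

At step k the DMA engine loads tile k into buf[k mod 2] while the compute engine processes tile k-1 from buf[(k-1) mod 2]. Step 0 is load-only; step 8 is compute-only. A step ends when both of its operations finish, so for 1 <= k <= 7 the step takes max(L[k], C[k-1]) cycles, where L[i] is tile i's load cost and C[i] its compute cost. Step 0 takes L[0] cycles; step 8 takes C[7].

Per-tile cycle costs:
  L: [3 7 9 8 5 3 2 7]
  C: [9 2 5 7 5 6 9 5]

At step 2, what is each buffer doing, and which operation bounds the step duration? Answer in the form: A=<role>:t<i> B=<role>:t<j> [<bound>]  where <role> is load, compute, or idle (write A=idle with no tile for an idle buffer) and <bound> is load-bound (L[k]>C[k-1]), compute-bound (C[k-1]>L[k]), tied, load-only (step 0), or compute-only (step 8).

  0. 3=3c; end=3; A:t0 B:-
  1. max(7,9)=9c; end=12; A:t0 B:t1
  2. max(9,2)=9c; end=21; A:t2 B:t1
  3. max(8,5)=8c; end=29; A:t2 B:t3
  4. max(5,7)=7c; end=36; A:t4 B:t3
  5. max(3,5)=5c; end=41; A:t4 B:t5
  6. max(2,6)=6c; end=47; A:t6 B:t5
  7. max(7,9)=9c; end=56; A:t6 B:t7
  8. 5=5c; end=61; A:t6 B:t7

step 2: A=load:t2 B=compute:t1 [load-bound]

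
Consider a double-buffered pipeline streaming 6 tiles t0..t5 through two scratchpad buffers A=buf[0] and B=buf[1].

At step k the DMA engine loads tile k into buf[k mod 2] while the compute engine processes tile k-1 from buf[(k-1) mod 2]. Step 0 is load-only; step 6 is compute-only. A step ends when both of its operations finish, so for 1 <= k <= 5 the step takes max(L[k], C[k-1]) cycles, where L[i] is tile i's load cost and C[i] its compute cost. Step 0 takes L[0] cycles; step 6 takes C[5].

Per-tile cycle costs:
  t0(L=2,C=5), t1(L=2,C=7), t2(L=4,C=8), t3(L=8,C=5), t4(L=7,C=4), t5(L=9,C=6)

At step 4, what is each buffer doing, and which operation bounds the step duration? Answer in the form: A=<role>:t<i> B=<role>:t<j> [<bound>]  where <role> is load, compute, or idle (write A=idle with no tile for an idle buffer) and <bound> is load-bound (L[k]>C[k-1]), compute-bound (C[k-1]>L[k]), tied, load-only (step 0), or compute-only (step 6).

step 4: A=load:t4 B=compute:t3 [load-bound]

  0. 2=2c; end=2; A:t0 B:-
  1. max(2,5)=5c; end=7; A:t0 B:t1
  2. max(4,7)=7c; end=14; A:t2 B:t1
  3. max(8,8)=8c; end=22; A:t2 B:t3
  4. max(7,5)=7c; end=29; A:t4 B:t3
  5. max(9,4)=9c; end=38; A:t4 B:t5
  6. 6=6c; end=44; A:t4 B:t5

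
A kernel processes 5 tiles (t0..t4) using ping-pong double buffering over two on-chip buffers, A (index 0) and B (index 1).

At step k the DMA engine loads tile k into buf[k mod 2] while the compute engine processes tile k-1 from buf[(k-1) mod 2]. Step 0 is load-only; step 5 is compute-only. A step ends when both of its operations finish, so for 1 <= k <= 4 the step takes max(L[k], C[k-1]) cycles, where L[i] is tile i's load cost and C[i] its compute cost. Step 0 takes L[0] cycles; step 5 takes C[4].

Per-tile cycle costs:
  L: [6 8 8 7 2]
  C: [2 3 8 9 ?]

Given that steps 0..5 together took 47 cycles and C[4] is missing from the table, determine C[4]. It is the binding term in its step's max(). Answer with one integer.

C[4] = 8

step 0: dur = L[0]=6 = 6
step 1: dur = max(L[1]=8, C[0]=2) = 8
step 2: dur = max(L[2]=8, C[1]=3) = 8
step 3: dur = max(L[3]=7, C[2]=8) = 8
step 4: dur = max(L[4]=2, C[3]=9) = 9
step 5: dur = C[4]=? = C[4]  (unknown; binding)
sum of known step durations = 39
dur[5] = total - known = 47 - 39 = 8
C[4] is the binding max in step 5, so C[4] = dur[5] = 8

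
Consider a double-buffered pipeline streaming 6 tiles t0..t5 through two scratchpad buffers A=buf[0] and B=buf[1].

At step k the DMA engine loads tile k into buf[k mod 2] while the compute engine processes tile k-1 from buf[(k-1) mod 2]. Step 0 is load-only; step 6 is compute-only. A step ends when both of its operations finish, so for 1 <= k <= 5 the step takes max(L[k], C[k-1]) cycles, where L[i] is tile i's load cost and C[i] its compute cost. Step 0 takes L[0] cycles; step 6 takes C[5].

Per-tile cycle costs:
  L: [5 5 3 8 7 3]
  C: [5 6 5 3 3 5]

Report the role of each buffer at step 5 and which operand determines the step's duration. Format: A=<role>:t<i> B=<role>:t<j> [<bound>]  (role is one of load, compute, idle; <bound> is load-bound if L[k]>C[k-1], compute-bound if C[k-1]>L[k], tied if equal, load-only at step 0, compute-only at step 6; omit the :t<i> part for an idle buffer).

step 5: A=compute:t4 B=load:t5 [tied]

step 0: L[0]=5 → dur=5, Σ=5 | A=load:t0 B=idle [load-only]
step 1: L[1]=5 C[0]=5 → dur=5, Σ=10 | A=compute:t0 B=load:t1 [tied]
step 2: L[2]=3 C[1]=6 → dur=6, Σ=16 | A=load:t2 B=compute:t1 [compute-bound]
step 3: L[3]=8 C[2]=5 → dur=8, Σ=24 | A=compute:t2 B=load:t3 [load-bound]
step 4: L[4]=7 C[3]=3 → dur=7, Σ=31 | A=load:t4 B=compute:t3 [load-bound]
step 5: L[5]=3 C[4]=3 → dur=3, Σ=34 | A=compute:t4 B=load:t5 [tied]
step 6: C[5]=5 → dur=5, Σ=39 | A=idle B=compute:t5 [compute-only]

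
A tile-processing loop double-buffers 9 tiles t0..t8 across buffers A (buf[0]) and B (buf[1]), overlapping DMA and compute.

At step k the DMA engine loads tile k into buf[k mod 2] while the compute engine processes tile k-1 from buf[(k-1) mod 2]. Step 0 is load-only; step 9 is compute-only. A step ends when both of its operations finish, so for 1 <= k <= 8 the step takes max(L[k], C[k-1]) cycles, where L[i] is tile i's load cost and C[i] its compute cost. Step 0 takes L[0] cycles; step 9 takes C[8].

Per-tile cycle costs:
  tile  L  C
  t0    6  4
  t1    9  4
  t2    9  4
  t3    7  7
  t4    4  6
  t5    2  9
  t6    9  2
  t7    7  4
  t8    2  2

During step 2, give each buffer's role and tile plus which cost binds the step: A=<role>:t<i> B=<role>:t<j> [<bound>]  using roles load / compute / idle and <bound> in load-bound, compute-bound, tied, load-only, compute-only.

  0. 6=6c; end=6; A:t0 B:-
  1. max(9,4)=9c; end=15; A:t0 B:t1
  2. max(9,4)=9c; end=24; A:t2 B:t1
  3. max(7,4)=7c; end=31; A:t2 B:t3
  4. max(4,7)=7c; end=38; A:t4 B:t3
  5. max(2,6)=6c; end=44; A:t4 B:t5
  6. max(9,9)=9c; end=53; A:t6 B:t5
  7. max(7,2)=7c; end=60; A:t6 B:t7
  8. max(2,4)=4c; end=64; A:t8 B:t7
  9. 2=2c; end=66; A:t8 B:t7

step 2: A=load:t2 B=compute:t1 [load-bound]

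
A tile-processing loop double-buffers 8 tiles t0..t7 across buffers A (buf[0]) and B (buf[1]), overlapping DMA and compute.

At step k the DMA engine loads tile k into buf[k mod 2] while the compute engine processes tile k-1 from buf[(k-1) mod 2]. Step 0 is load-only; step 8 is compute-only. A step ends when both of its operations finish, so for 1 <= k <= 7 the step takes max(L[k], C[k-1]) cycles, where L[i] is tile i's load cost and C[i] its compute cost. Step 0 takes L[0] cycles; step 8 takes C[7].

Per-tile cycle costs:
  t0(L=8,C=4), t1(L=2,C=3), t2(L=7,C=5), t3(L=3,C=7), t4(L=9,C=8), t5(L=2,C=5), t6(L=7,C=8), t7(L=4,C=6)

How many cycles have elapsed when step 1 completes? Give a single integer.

end_cycle[1] = 12

k=0 load=t0/8c comp=- wait=8 total=8
k=1 load=t1/2c comp=t0/4c wait=4 total=12
k=2 load=t2/7c comp=t1/3c wait=7 total=19
k=3 load=t3/3c comp=t2/5c wait=5 total=24
k=4 load=t4/9c comp=t3/7c wait=9 total=33
k=5 load=t5/2c comp=t4/8c wait=8 total=41
k=6 load=t6/7c comp=t5/5c wait=7 total=48
k=7 load=t7/4c comp=t6/8c wait=8 total=56
k=8 load=- comp=t7/6c wait=6 total=62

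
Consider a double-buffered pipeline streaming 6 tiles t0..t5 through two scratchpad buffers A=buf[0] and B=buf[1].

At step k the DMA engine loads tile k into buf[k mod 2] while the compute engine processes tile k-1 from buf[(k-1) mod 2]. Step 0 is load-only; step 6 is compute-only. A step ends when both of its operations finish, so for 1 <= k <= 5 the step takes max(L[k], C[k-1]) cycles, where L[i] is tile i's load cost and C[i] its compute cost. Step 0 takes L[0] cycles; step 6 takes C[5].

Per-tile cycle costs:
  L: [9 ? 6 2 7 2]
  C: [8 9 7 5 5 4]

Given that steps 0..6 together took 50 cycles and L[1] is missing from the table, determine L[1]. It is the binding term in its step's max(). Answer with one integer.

step 0 | dur = L[0]=9 = 9
step 1 | dur = max(L[1]=?, C[0]=8) = L[1]  (unknown; binding)
step 2 | dur = max(L[2]=6, C[1]=9) = 9
step 3 | dur = max(L[3]=2, C[2]=7) = 7
step 4 | dur = max(L[4]=7, C[3]=5) = 7
step 5 | dur = max(L[5]=2, C[4]=5) = 5
step 6 | dur = C[5]=4 = 4
sum of known step durations = 41
dur[1] = total - known = 50 - 41 = 9
L[1] is the binding max in step 1, so L[1] = dur[1] = 9

L[1] = 9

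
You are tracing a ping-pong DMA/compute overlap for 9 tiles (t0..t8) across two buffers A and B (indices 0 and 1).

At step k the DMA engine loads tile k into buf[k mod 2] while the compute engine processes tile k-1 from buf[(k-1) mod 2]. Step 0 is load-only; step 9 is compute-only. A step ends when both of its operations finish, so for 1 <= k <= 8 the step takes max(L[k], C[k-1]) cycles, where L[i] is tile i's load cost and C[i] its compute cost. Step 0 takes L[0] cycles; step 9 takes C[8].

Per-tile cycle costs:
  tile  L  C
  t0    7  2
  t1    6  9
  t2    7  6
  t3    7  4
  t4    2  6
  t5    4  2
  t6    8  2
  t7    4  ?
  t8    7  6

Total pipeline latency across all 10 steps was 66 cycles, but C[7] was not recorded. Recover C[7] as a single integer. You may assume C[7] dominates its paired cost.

C[7] = 9

step 0: dur = L[0]=7 = 7
step 1: dur = max(L[1]=6, C[0]=2) = 6
step 2: dur = max(L[2]=7, C[1]=9) = 9
step 3: dur = max(L[3]=7, C[2]=6) = 7
step 4: dur = max(L[4]=2, C[3]=4) = 4
step 5: dur = max(L[5]=4, C[4]=6) = 6
step 6: dur = max(L[6]=8, C[5]=2) = 8
step 7: dur = max(L[7]=4, C[6]=2) = 4
step 8: dur = max(L[8]=7, C[7]=?) = C[7]  (unknown; binding)
step 9: dur = C[8]=6 = 6
sum of known step durations = 57
dur[8] = total - known = 66 - 57 = 9
C[7] is the binding max in step 8, so C[7] = dur[8] = 9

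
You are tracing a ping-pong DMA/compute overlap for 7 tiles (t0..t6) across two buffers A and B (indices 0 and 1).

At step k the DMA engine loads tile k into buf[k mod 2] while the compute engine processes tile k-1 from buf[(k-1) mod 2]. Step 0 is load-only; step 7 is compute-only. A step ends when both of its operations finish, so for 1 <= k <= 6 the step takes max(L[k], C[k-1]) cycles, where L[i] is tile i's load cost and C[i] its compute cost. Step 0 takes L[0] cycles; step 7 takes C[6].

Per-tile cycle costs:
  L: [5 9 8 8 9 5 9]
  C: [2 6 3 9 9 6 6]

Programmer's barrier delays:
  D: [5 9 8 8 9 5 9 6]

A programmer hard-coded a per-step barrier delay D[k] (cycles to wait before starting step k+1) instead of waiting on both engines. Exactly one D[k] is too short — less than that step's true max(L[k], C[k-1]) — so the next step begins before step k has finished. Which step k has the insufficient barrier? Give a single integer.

hazard at step 5

k=0 barrier L[0]=5→5c, D[0]=5 ok
k=1 barrier max(L[1]=9,C[0]=2)→9c, D[1]=9 ok
k=2 barrier max(L[2]=8,C[1]=6)→8c, D[2]=8 ok
k=3 barrier max(L[3]=8,C[2]=3)→8c, D[3]=8 ok
k=4 barrier max(L[4]=9,C[3]=9)→9c, D[4]=9 ok
k=5 barrier max(L[5]=5,C[4]=9)→9c, D[5]=5 SHORT
k=6 barrier max(L[6]=9,C[5]=6)→9c, D[6]=9 ok
k=7 barrier C[6]=6→6c, D[7]=6 ok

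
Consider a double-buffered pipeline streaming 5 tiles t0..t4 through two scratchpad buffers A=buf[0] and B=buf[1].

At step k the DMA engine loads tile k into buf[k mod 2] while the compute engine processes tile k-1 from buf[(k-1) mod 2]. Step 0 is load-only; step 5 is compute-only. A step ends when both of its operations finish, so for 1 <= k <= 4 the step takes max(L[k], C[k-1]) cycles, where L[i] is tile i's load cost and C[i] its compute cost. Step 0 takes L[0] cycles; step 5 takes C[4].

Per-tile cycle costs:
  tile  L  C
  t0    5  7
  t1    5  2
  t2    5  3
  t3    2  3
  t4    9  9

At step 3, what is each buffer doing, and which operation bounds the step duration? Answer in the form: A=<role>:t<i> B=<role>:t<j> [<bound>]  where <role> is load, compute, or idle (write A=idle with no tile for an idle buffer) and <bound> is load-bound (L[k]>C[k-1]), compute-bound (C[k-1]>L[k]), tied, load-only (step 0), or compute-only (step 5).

step 3: A=compute:t2 B=load:t3 [compute-bound]

[0] DMA t0→A (5c) ∥ CU idle ⇒ 5c, clock 5
[1] DMA t1→B (5c) ∥ CU A:t0 (7c) ⇒ 7c, clock 12
[2] DMA t2→A (5c) ∥ CU B:t1 (2c) ⇒ 5c, clock 17
[3] DMA t3→B (2c) ∥ CU A:t2 (3c) ⇒ 3c, clock 20
[4] DMA t4→A (9c) ∥ CU B:t3 (3c) ⇒ 9c, clock 29
[5] DMA idle ∥ CU A:t4 (9c) ⇒ 9c, clock 38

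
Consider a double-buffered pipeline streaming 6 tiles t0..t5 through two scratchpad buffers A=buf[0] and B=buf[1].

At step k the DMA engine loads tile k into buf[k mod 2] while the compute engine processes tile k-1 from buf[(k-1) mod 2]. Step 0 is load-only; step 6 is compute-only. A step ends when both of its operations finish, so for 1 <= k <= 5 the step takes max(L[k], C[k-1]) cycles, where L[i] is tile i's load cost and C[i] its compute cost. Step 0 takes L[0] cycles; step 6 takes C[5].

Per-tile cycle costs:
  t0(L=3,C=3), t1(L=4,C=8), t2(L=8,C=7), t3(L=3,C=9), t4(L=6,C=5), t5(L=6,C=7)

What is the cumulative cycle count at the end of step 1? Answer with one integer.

k=0 load=t0/3c comp=- wait=3 total=3
k=1 load=t1/4c comp=t0/3c wait=4 total=7
k=2 load=t2/8c comp=t1/8c wait=8 total=15
k=3 load=t3/3c comp=t2/7c wait=7 total=22
k=4 load=t4/6c comp=t3/9c wait=9 total=31
k=5 load=t5/6c comp=t4/5c wait=6 total=37
k=6 load=- comp=t5/7c wait=7 total=44

end_cycle[1] = 7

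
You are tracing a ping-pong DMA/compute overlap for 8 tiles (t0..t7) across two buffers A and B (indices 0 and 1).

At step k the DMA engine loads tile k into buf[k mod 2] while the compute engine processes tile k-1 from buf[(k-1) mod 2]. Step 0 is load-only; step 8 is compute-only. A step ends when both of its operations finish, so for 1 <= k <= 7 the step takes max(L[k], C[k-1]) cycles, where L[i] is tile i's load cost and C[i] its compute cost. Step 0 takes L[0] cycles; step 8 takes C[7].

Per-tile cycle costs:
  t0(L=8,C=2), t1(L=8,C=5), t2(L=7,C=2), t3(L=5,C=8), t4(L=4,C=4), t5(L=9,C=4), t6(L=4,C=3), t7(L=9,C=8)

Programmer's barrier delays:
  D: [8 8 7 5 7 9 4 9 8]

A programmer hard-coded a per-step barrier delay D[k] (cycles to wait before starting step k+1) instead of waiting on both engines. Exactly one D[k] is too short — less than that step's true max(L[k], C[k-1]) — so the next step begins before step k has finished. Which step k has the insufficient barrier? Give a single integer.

hazard at step 4

[0] required=L[0]=8=8 vs D=8 ok
[1] required=max(L[1]=8,C[0]=2)=8 vs D=8 ok
[2] required=max(L[2]=7,C[1]=5)=7 vs D=7 ok
[3] required=max(L[3]=5,C[2]=2)=5 vs D=5 ok
[4] required=max(L[4]=4,C[3]=8)=8 vs D=7 SHORT
[5] required=max(L[5]=9,C[4]=4)=9 vs D=9 ok
[6] required=max(L[6]=4,C[5]=4)=4 vs D=4 ok
[7] required=max(L[7]=9,C[6]=3)=9 vs D=9 ok
[8] required=C[7]=8=8 vs D=8 ok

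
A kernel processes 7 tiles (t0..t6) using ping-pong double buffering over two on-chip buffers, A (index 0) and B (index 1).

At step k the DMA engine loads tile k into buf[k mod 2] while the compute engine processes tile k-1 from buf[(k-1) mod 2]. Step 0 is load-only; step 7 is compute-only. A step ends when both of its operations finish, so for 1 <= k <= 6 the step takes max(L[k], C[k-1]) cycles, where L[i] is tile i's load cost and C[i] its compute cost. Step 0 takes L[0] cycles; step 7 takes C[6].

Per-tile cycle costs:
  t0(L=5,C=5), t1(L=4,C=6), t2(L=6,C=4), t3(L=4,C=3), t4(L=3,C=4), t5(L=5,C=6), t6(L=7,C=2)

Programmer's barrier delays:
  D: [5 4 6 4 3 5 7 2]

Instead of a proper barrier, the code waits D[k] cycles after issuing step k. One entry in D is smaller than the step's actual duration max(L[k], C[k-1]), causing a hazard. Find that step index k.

hazard at step 1

k=0 barrier L[0]=5→5c, D[0]=5 ok
k=1 barrier max(L[1]=4,C[0]=5)→5c, D[1]=4 SHORT
k=2 barrier max(L[2]=6,C[1]=6)→6c, D[2]=6 ok
k=3 barrier max(L[3]=4,C[2]=4)→4c, D[3]=4 ok
k=4 barrier max(L[4]=3,C[3]=3)→3c, D[4]=3 ok
k=5 barrier max(L[5]=5,C[4]=4)→5c, D[5]=5 ok
k=6 barrier max(L[6]=7,C[5]=6)→7c, D[6]=7 ok
k=7 barrier C[6]=2→2c, D[7]=2 ok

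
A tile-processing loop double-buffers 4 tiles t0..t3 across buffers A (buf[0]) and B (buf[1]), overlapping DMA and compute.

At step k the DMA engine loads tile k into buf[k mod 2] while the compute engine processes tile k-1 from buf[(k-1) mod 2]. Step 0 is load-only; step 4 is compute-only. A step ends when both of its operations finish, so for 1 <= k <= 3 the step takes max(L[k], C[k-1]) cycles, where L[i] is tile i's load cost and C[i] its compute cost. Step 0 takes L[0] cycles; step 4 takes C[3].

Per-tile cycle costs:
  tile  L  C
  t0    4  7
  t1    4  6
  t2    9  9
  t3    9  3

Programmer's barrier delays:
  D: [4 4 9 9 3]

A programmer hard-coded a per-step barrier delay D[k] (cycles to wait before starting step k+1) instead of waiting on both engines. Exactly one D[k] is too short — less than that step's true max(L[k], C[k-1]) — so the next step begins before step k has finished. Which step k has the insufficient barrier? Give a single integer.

k=0 barrier L[0]=4→4c, D[0]=4 ok
k=1 barrier max(L[1]=4,C[0]=7)→7c, D[1]=4 SHORT
k=2 barrier max(L[2]=9,C[1]=6)→9c, D[2]=9 ok
k=3 barrier max(L[3]=9,C[2]=9)→9c, D[3]=9 ok
k=4 barrier C[3]=3→3c, D[4]=3 ok

hazard at step 1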